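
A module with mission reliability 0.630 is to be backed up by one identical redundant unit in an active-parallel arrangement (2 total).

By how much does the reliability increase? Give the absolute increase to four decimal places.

0.2331

R_before = 0.630
R_after = 1 − (1 − 0.630)^2 = 0.8631
ΔR = 0.8631 − 0.630 = 0.2331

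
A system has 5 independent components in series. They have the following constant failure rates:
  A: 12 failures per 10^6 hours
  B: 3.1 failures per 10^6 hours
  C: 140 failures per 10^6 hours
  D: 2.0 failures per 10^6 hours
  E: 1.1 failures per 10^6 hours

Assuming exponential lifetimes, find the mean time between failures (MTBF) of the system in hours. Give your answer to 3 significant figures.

6320

Series of exponential components: λ_sys = Σ λ_i
λ_sys = 0.000012 + 0.0000031 + 0.00014 + 0.0000020 + 0.0000011 = 1.5820e-04 /h
MTBF = 1 / λ_sys = 6320 h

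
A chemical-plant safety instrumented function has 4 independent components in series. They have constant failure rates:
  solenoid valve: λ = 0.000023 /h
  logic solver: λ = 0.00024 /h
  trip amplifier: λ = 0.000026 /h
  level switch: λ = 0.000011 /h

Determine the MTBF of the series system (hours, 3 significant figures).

Series of exponential components: λ_sys = Σ λ_i
λ_sys = 0.000023 + 0.00024 + 0.000026 + 0.000011 = 3.0000e-04 /h
MTBF = 1 / λ_sys = 3330 h

3330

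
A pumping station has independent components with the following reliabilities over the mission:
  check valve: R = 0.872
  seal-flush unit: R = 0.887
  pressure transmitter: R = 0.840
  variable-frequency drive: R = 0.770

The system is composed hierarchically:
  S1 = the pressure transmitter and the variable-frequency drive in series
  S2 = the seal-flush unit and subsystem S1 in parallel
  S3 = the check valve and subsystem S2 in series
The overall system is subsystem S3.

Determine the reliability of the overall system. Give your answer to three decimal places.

Series (pressure transmitter and variable-frequency drive): 0.84000 × 0.77000 = 0.64680
Parallel (seal-flush unit and [0.64680]): 1 − (1 − 0.88700)(1 − 0.64680) = 0.96009
Series (check valve and [0.96009]): 0.87200 × 0.96009 = 0.837

0.837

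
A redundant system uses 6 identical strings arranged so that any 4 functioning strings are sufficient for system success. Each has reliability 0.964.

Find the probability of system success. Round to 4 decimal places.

0.9991

R = Σ_{i=4}^{6} C(6,i) p^i (1−p)^{6−i} with p = 0.964
C(6,4)·0.964^4·0.036^2 = 0.016788
C(6,5)·0.964^5·0.036^1 = 0.179820
C(6,6)·0.964^6·0.036^0 = 0.802532
Sum = 0.9991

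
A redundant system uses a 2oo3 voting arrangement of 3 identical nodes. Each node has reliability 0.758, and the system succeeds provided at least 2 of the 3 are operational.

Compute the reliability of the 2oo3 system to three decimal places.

R = Σ_{i=2}^{3} C(3,i) p^i (1−p)^{3−i} with p = 0.758
C(3,2)·0.758^2·0.242^1 = 0.41713
C(3,3)·0.758^3·0.242^0 = 0.43552
Sum = 0.853

0.853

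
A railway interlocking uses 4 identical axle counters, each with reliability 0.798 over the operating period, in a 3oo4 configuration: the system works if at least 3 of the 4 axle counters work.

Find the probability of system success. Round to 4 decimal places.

R = Σ_{i=3}^{4} C(4,i) p^i (1−p)^{4−i} with p = 0.798
C(4,3)·0.798^3·0.202^1 = 0.410601
C(4,4)·0.798^4·0.202^0 = 0.405519
Sum = 0.8161

0.8161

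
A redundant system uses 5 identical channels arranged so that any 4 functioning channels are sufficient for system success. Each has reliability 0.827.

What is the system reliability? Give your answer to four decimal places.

R = Σ_{i=4}^{5} C(5,i) p^i (1−p)^{5−i} with p = 0.827
C(5,4)·0.827^4·0.173^1 = 0.404611
C(5,5)·0.827^5·0.173^0 = 0.386837
Sum = 0.7914

0.7914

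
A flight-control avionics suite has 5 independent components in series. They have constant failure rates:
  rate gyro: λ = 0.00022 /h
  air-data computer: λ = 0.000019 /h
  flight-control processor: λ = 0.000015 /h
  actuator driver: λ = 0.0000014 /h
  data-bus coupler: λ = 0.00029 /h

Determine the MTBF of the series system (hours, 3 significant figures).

1830

Series of exponential components: λ_sys = Σ λ_i
λ_sys = 0.00022 + 0.000019 + 0.000015 + 0.0000014 + 0.00029 = 5.4540e-04 /h
MTBF = 1 / λ_sys = 1830 h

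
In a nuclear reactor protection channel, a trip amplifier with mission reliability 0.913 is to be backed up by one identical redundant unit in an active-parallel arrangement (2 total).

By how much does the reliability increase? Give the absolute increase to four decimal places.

R_before = 0.913
R_after = 1 − (1 − 0.913)^2 = 0.9924
ΔR = 0.9924 − 0.913 = 0.0794

0.0794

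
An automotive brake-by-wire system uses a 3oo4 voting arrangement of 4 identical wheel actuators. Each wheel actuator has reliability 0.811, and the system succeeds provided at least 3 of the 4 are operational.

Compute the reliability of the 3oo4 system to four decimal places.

0.8359

R = Σ_{i=3}^{4} C(4,i) p^i (1−p)^{4−i} with p = 0.811
C(4,3)·0.811^3·0.189^1 = 0.403259
C(4,4)·0.811^4·0.189^0 = 0.432597
Sum = 0.8359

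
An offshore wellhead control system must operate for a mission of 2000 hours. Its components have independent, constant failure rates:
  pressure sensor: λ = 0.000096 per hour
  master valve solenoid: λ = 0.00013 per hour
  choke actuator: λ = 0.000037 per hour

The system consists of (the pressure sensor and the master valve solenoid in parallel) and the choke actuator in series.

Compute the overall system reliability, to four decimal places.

0.8915

R(pressure sensor) = exp(−0.000096 × 2000) = 0.825307
R(master valve solenoid) = exp(−0.00013 × 2000) = 0.771052
R(choke actuator) = exp(−0.000037 × 2000) = 0.928672
Parallel (pressure sensor and master valve solenoid): 1 − (1 − 0.825307)(1 − 0.771052) = 0.960004
Series ([0.960004] and choke actuator): 0.960004 × 0.928672 = 0.8915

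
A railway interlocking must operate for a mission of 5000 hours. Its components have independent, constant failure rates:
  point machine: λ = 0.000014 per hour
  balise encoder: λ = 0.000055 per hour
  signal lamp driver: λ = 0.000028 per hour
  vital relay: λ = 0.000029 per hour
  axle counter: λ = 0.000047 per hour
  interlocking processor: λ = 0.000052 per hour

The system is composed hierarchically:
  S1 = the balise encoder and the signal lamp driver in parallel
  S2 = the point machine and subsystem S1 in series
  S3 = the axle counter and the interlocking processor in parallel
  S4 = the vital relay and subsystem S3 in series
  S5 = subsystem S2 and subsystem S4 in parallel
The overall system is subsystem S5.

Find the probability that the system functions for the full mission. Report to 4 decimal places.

0.9829

R(point machine) = exp(−0.000014 × 5000) = 0.932394
R(balise encoder) = exp(−0.000055 × 5000) = 0.759572
R(signal lamp driver) = exp(−0.000028 × 5000) = 0.869358
R(vital relay) = exp(−0.000029 × 5000) = 0.865022
R(axle counter) = exp(−0.000047 × 5000) = 0.790571
R(interlocking processor) = exp(−0.000052 × 5000) = 0.771052
Parallel (balise encoder and signal lamp driver): 1 − (1 − 0.759572)(1 − 0.869358) = 0.968590
Series (point machine and [0.968590]): 0.932394 × 0.968590 = 0.903108
Parallel (axle counter and interlocking processor): 1 − (1 − 0.790571)(1 − 0.771052) = 0.952052
Series (vital relay and [0.952052]): 0.865022 × 0.952052 = 0.823546
Parallel ([0.903108] and [0.823546]): 1 − (1 − 0.903108)(1 − 0.823546) = 0.9829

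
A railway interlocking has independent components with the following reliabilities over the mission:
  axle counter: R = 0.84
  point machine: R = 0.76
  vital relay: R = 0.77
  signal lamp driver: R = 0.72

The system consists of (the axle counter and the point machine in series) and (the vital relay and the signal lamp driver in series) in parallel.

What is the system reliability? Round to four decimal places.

Series (axle counter and point machine): 0.840000 × 0.760000 = 0.638400
Series (vital relay and signal lamp driver): 0.770000 × 0.720000 = 0.554400
Parallel ([0.638400] and [0.554400]): 1 − (1 − 0.638400)(1 − 0.554400) = 0.8389

0.8389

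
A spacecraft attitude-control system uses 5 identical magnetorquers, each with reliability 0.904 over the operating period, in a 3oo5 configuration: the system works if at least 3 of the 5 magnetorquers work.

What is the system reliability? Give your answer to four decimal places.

R = Σ_{i=3}^{5} C(5,i) p^i (1−p)^{5−i} with p = 0.904
C(5,3)·0.904^3·0.096^2 = 0.068084
C(5,4)·0.904^4·0.096^1 = 0.320564
C(5,5)·0.904^5·0.096^0 = 0.603729
Sum = 0.9924

0.9924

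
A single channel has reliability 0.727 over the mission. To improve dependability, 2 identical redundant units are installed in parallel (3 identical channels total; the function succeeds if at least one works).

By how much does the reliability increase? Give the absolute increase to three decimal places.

0.253

R_before = 0.727
R_after = 1 − (1 − 0.727)^3 = 0.980
ΔR = 0.980 − 0.727 = 0.253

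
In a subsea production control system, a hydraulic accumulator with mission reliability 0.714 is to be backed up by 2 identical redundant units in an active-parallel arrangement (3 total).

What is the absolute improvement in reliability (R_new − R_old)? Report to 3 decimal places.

R_before = 0.714
R_after = 1 − (1 − 0.714)^3 = 0.977
ΔR = 0.977 − 0.714 = 0.263

0.263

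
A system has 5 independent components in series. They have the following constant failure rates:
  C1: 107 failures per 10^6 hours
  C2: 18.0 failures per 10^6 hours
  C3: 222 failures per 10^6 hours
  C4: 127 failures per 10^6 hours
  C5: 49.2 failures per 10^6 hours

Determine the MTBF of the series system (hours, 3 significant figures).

1910

Series of exponential components: λ_sys = Σ λ_i
λ_sys = 0.000107 + 0.0000180 + 0.000222 + 0.000127 + 0.0000492 = 5.2320e-04 /h
MTBF = 1 / λ_sys = 1910 h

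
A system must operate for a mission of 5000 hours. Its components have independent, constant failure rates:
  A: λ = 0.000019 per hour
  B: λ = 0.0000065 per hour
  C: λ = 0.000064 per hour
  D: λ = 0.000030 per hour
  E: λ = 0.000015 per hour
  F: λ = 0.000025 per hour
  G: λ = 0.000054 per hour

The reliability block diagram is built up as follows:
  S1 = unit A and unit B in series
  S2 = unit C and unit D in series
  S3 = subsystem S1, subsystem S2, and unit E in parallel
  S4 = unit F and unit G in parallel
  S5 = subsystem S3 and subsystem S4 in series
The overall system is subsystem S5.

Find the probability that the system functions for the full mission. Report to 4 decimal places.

R(A) = exp(−0.000019 × 5000) = 0.909373
R(B) = exp(−0.0000065 × 5000) = 0.968022
R(C) = exp(−0.000064 × 5000) = 0.726149
R(D) = exp(−0.000030 × 5000) = 0.860708
R(E) = exp(−0.000015 × 5000) = 0.927743
R(F) = exp(−0.000025 × 5000) = 0.882497
R(G) = exp(−0.000054 × 5000) = 0.763379
Series (A and B): 0.909373 × 0.968022 = 0.880293
Series (C and D): 0.726149 × 0.860708 = 0.625002
Parallel ([0.880293], [0.625002], and E): 1 − (1 − 0.880293)(1 − 0.625002)(1 − 0.927743) = 0.996756
Parallel (F and G): 1 − (1 − 0.882497)(1 − 0.763379) = 0.972196
Series ([0.996756] and [0.972196]): 0.996756 × 0.972196 = 0.9690

0.9690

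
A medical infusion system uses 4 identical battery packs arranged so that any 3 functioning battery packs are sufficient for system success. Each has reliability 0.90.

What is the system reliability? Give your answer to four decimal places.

0.9477

R = Σ_{i=3}^{4} C(4,i) p^i (1−p)^{4−i} with p = 0.90
C(4,3)·0.90^3·0.10^1 = 0.291600
C(4,4)·0.90^4·0.10^0 = 0.656100
Sum = 0.9477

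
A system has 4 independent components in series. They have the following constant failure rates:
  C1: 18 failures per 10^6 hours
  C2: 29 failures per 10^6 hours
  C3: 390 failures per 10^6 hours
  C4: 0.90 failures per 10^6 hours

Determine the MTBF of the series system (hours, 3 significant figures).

2280

Series of exponential components: λ_sys = Σ λ_i
λ_sys = 0.000018 + 0.000029 + 0.00039 + 0.00000090 = 4.3790e-04 /h
MTBF = 1 / λ_sys = 2280 h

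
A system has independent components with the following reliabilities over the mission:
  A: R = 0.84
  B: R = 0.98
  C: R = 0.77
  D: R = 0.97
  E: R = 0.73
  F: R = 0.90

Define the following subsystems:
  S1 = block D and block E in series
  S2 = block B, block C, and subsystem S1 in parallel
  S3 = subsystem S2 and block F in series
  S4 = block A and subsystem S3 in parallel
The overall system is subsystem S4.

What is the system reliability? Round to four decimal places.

0.9838

Series (D and E): 0.970000 × 0.730000 = 0.708100
Parallel (B, C, and [0.708100]): 1 − (1 − 0.980000)(1 − 0.770000)(1 − 0.708100) = 0.998657
Series ([0.998657] and F): 0.998657 × 0.900000 = 0.898791
Parallel (A and [0.898791]): 1 − (1 − 0.840000)(1 − 0.898791) = 0.9838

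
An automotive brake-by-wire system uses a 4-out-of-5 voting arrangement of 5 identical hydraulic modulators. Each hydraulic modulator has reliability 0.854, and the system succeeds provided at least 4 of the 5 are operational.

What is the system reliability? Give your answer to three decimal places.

R = Σ_{i=4}^{5} C(5,i) p^i (1−p)^{5−i} with p = 0.854
C(5,4)·0.854^4·0.146^1 = 0.38829
C(5,5)·0.854^5·0.146^0 = 0.45424
Sum = 0.843

0.843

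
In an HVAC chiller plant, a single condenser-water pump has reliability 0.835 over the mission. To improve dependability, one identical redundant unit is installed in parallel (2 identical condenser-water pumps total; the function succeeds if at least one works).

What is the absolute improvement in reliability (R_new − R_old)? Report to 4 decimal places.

0.1378

R_before = 0.835
R_after = 1 − (1 − 0.835)^2 = 0.9728
ΔR = 0.9728 − 0.835 = 0.1378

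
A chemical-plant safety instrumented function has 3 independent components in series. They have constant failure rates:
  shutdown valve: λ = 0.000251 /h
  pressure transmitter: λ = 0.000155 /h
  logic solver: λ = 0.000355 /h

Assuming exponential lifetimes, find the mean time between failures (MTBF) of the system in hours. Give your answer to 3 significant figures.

Series of exponential components: λ_sys = Σ λ_i
λ_sys = 0.000251 + 0.000155 + 0.000355 = 7.6100e-04 /h
MTBF = 1 / λ_sys = 1310 h

1310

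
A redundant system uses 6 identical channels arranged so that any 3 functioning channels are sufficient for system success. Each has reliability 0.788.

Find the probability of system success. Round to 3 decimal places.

R = Σ_{i=3}^{6} C(6,i) p^i (1−p)^{6−i} with p = 0.788
C(6,3)·0.788^3·0.212^3 = 0.09324
C(6,4)·0.788^4·0.212^2 = 0.25994
C(6,5)·0.788^5·0.212^1 = 0.38647
C(6,6)·0.788^6·0.212^0 = 0.23942
Sum = 0.979

0.979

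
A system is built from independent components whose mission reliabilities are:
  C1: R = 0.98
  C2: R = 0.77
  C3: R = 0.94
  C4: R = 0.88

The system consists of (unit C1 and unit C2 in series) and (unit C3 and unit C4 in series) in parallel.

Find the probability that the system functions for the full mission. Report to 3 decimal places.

Series (C1 and C2): 0.98000 × 0.77000 = 0.75460
Series (C3 and C4): 0.94000 × 0.88000 = 0.82720
Parallel ([0.75460] and [0.82720]): 1 − (1 − 0.75460)(1 − 0.82720) = 0.958

0.958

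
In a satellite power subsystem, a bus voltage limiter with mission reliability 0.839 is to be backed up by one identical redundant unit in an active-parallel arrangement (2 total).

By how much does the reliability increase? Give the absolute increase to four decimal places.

0.1351

R_before = 0.839
R_after = 1 − (1 − 0.839)^2 = 0.9741
ΔR = 0.9741 − 0.839 = 0.1351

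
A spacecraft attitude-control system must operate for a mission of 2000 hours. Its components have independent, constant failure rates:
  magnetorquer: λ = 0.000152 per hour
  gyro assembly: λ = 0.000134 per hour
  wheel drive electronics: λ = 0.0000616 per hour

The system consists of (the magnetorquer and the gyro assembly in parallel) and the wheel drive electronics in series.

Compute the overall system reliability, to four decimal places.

R(magnetorquer) = exp(−0.000152 × 2000) = 0.737861
R(gyro assembly) = exp(−0.000134 × 2000) = 0.764908
R(wheel drive electronics) = exp(−0.0000616 × 2000) = 0.884087
Parallel (magnetorquer and gyro assembly): 1 − (1 − 0.737861)(1 − 0.764908) = 0.938373
Series ([0.938373] and wheel drive electronics): 0.938373 × 0.884087 = 0.8296

0.8296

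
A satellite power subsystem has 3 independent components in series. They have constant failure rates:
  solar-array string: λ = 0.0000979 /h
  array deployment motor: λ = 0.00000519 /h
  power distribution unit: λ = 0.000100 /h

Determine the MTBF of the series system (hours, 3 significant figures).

Series of exponential components: λ_sys = Σ λ_i
λ_sys = 0.0000979 + 0.00000519 + 0.000100 = 2.0309e-04 /h
MTBF = 1 / λ_sys = 4920 h

4920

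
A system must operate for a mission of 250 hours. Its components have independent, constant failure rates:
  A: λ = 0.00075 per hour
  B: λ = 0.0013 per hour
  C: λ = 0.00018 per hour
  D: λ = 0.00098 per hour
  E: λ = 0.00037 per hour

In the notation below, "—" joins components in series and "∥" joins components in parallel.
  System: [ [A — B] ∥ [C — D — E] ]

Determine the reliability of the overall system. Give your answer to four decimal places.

0.8725

R(A) = exp(−0.00075 × 250) = 0.829029
R(B) = exp(−0.0013 × 250) = 0.722527
R(C) = exp(−0.00018 × 250) = 0.955997
R(D) = exp(−0.00098 × 250) = 0.782705
R(E) = exp(−0.00037 × 250) = 0.911649
Series (A and B): 0.829029 × 0.722527 = 0.598996
Series (C, D, and E): 0.955997 × 0.782705 × 0.911649 = 0.682154
Parallel ([0.598996] and [0.682154]): 1 − (1 − 0.598996)(1 − 0.682154) = 0.8725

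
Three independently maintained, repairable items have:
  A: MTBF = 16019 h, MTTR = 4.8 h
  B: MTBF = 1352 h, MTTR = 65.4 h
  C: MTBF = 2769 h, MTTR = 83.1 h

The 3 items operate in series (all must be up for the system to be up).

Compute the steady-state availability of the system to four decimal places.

0.9258

A(A) = MTBF/(MTBF+MTTR) = 16019/(16019+4.8) = 0.999700
A(B) = MTBF/(MTBF+MTTR) = 1352/(1352+65.4) = 0.953859
A(C) = MTBF/(MTBF+MTTR) = 2769/(2769+83.1) = 0.970864
Series availability: 0.999700 × 0.953859 × 0.970864 = 0.9258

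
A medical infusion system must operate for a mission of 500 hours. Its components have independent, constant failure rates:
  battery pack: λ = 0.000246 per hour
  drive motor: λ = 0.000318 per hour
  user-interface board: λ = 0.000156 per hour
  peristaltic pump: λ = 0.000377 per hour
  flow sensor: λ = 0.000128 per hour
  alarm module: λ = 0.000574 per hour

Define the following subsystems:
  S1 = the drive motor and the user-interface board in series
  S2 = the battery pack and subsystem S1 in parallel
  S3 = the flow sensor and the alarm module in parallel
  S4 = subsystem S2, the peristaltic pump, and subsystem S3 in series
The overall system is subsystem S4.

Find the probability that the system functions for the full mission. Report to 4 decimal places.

R(battery pack) = exp(−0.000246 × 500) = 0.884264
R(drive motor) = exp(−0.000318 × 500) = 0.852996
R(user-interface board) = exp(−0.000156 × 500) = 0.924964
R(peristaltic pump) = exp(−0.000377 × 500) = 0.828201
R(flow sensor) = exp(−0.000128 × 500) = 0.938005
R(alarm module) = exp(−0.000574 × 500) = 0.750512
Series (drive motor and user-interface board): 0.852996 × 0.924964 = 0.788991
Parallel (battery pack and [0.788991]): 1 − (1 − 0.884264)(1 − 0.788991) = 0.975579
Parallel (flow sensor and alarm module): 1 − (1 − 0.938005)(1 − 0.750512) = 0.984533
Series ([0.975579], peristaltic pump, and [0.984533]): 0.975579 × 0.828201 × 0.984533 = 0.7955

0.7955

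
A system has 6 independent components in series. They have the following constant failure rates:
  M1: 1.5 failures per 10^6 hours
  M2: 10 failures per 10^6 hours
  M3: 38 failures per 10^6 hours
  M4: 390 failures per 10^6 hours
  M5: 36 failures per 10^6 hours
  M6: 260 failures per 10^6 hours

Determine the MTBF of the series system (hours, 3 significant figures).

1360

Series of exponential components: λ_sys = Σ λ_i
λ_sys = 0.0000015 + 0.000010 + 0.000038 + 0.00039 + 0.000036 + 0.00026 = 7.3550e-04 /h
MTBF = 1 / λ_sys = 1360 h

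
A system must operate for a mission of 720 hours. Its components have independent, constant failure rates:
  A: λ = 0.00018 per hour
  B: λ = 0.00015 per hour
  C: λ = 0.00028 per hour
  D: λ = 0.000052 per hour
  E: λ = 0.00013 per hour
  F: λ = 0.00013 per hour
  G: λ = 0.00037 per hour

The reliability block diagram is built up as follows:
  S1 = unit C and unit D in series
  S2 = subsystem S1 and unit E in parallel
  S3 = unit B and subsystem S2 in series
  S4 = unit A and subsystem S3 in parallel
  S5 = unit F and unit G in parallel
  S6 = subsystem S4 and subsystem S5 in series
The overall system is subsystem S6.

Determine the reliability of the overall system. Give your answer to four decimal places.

0.9649

R(A) = exp(−0.00018 × 720) = 0.878447
R(B) = exp(−0.00015 × 720) = 0.897628
R(C) = exp(−0.00028 × 720) = 0.817422
R(D) = exp(−0.000052 × 720) = 0.963252
R(E) = exp(−0.00013 × 720) = 0.910647
R(F) = exp(−0.00013 × 720) = 0.910647
R(G) = exp(−0.00037 × 720) = 0.766133
Series (C and D): 0.817422 × 0.963252 = 0.787383
Parallel ([0.787383] and E): 1 − (1 − 0.787383)(1 − 0.910647) = 0.981002
Series (B and [0.981002]): 0.897628 × 0.981002 = 0.880575
Parallel (A and [0.880575]): 1 − (1 − 0.878447)(1 − 0.880575) = 0.985484
Parallel (F and G): 1 − (1 − 0.910647)(1 − 0.766133) = 0.979103
Series ([0.985484] and [0.979103]): 0.985484 × 0.979103 = 0.9649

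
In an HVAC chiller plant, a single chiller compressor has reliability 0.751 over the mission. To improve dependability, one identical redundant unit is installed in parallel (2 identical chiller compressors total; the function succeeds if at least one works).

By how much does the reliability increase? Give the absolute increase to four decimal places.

0.1870

R_before = 0.751
R_after = 1 − (1 − 0.751)^2 = 0.9380
ΔR = 0.9380 − 0.751 = 0.1870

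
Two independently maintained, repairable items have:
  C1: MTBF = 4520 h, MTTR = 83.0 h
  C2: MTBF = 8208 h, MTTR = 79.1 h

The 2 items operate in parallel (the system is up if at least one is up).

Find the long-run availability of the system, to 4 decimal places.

0.9998

A(C1) = MTBF/(MTBF+MTTR) = 4520/(4520+83.0) = 0.981968
A(C2) = MTBF/(MTBF+MTTR) = 8208/(8208+79.1) = 0.990455
Parallel availability: 1 − (1 − 0.981968)(1 − 0.990455) = 0.9998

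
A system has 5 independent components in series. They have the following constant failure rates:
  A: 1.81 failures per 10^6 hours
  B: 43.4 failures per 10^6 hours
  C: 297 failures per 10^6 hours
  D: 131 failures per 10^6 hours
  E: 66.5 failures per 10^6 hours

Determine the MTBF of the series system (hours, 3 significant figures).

Series of exponential components: λ_sys = Σ λ_i
λ_sys = 0.00000181 + 0.0000434 + 0.000297 + 0.000131 + 0.0000665 = 5.3971e-04 /h
MTBF = 1 / λ_sys = 1850 h

1850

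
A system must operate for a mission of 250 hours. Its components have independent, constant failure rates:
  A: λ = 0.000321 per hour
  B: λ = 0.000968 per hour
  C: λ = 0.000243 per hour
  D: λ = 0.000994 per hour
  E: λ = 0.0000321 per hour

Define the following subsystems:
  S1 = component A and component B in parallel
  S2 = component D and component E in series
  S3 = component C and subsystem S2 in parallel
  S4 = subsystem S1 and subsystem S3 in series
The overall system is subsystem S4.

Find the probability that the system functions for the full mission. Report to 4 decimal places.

R(A) = exp(−0.000321 × 250) = 0.922886
R(B) = exp(−0.000968 × 250) = 0.785056
R(C) = exp(−0.000243 × 250) = 0.941058
R(D) = exp(−0.000994 × 250) = 0.779970
R(E) = exp(−0.0000321 × 250) = 0.992007
Parallel (A and B): 1 − (1 − 0.922886)(1 − 0.785056) = 0.983425
Series (D and E): 0.779970 × 0.992007 = 0.773736
Parallel (C and [0.773736]): 1 − (1 − 0.941058)(1 − 0.773736) = 0.986664
Series ([0.983425] and [0.986664]): 0.983425 × 0.986664 = 0.9703

0.9703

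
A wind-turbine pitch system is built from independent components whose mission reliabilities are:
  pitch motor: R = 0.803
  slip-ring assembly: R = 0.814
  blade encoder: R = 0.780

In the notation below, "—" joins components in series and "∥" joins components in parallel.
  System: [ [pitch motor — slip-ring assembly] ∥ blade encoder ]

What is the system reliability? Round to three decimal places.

Series (pitch motor and slip-ring assembly): 0.80300 × 0.81400 = 0.65364
Parallel ([0.65364] and blade encoder): 1 − (1 − 0.65364)(1 − 0.78000) = 0.924

0.924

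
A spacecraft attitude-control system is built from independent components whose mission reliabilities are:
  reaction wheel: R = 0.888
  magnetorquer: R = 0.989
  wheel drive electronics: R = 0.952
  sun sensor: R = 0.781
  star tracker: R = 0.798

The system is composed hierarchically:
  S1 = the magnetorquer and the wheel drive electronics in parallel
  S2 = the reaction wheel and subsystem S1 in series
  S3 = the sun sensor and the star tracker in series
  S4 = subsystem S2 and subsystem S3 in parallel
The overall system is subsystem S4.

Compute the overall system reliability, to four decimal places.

Parallel (magnetorquer and wheel drive electronics): 1 − (1 − 0.989000)(1 − 0.952000) = 0.999472
Series (reaction wheel and [0.999472]): 0.888000 × 0.999472 = 0.887531
Series (sun sensor and star tracker): 0.781000 × 0.798000 = 0.623238
Parallel ([0.887531] and [0.623238]): 1 − (1 − 0.887531)(1 − 0.623238) = 0.9576

0.9576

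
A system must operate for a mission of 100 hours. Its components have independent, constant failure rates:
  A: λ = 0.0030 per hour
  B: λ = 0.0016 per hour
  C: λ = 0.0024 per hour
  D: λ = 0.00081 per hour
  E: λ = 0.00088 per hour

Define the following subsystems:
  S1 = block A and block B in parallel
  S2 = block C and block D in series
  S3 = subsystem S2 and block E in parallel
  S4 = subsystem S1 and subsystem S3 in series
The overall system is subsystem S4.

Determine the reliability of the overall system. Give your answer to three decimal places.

0.939

R(A) = exp(−0.0030 × 100) = 0.74082
R(B) = exp(−0.0016 × 100) = 0.85214
R(C) = exp(−0.0024 × 100) = 0.78663
R(D) = exp(−0.00081 × 100) = 0.92219
R(E) = exp(−0.00088 × 100) = 0.91576
Parallel (A and B): 1 − (1 − 0.74082)(1 − 0.85214) = 0.96168
Series (C and D): 0.78663 × 0.92219 = 0.72542
Parallel ([0.72542] and E): 1 − (1 − 0.72542)(1 − 0.91576) = 0.97687
Series ([0.96168] and [0.97687]): 0.96168 × 0.97687 = 0.939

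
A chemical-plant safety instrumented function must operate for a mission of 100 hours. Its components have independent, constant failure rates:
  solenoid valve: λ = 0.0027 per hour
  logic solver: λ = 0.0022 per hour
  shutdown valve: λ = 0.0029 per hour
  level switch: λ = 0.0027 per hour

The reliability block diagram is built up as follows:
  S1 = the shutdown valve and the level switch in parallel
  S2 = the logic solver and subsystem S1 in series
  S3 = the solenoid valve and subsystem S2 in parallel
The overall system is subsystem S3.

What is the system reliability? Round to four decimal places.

0.9420

R(solenoid valve) = exp(−0.0027 × 100) = 0.763379
R(logic solver) = exp(−0.0022 × 100) = 0.802519
R(shutdown valve) = exp(−0.0029 × 100) = 0.748264
R(level switch) = exp(−0.0027 × 100) = 0.763379
Parallel (shutdown valve and level switch): 1 − (1 − 0.748264)(1 − 0.763379) = 0.940434
Series (logic solver and [0.940434]): 0.802519 × 0.940434 = 0.754716
Parallel (solenoid valve and [0.754716]): 1 − (1 − 0.763379)(1 − 0.754716) = 0.9420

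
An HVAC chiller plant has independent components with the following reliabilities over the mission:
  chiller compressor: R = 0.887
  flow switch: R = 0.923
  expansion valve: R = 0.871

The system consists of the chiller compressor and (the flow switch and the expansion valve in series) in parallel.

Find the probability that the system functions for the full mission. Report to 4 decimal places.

Series (flow switch and expansion valve): 0.923000 × 0.871000 = 0.803933
Parallel (chiller compressor and [0.803933]): 1 − (1 − 0.887000)(1 − 0.803933) = 0.9778

0.9778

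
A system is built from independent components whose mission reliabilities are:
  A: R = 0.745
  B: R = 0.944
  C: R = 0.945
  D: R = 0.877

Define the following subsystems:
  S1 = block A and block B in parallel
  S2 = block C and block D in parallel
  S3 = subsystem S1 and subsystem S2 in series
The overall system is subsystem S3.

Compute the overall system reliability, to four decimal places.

Parallel (A and B): 1 − (1 − 0.745000)(1 − 0.944000) = 0.985720
Parallel (C and D): 1 − (1 − 0.945000)(1 − 0.877000) = 0.993235
Series ([0.985720] and [0.993235]): 0.985720 × 0.993235 = 0.9791

0.9791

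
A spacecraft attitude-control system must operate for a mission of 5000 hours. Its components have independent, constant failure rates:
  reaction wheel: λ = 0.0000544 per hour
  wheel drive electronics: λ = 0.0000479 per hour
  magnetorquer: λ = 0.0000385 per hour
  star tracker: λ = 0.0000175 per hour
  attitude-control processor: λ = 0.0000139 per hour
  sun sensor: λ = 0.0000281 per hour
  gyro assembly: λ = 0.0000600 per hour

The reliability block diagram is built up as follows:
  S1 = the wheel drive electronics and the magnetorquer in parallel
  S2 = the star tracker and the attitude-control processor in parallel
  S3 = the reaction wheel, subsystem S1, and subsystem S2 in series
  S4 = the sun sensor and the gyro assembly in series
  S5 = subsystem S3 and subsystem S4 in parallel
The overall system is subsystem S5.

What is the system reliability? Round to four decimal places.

R(reaction wheel) = exp(−0.0000544 × 5000) = 0.761854
R(wheel drive electronics) = exp(−0.0000479 × 5000) = 0.787021
R(magnetorquer) = exp(−0.0000385 × 5000) = 0.824894
R(star tracker) = exp(−0.0000175 × 5000) = 0.916219
R(attitude-control processor) = exp(−0.0000139 × 5000) = 0.932860
R(sun sensor) = exp(−0.0000281 × 5000) = 0.868924
R(gyro assembly) = exp(−0.0000600 × 5000) = 0.740818
Parallel (wheel drive electronics and magnetorquer): 1 − (1 − 0.787021)(1 − 0.824894) = 0.962706
Parallel (star tracker and attitude-control processor): 1 − (1 − 0.916219)(1 − 0.932860) = 0.994375
Series (reaction wheel, [0.962706], and [0.994375]): 0.761854 × 0.962706 × 0.994375 = 0.729316
Series (sun sensor and gyro assembly): 0.868924 × 0.740818 = 0.643715
Parallel ([0.729316] and [0.643715]): 1 − (1 − 0.729316)(1 − 0.643715) = 0.9036

0.9036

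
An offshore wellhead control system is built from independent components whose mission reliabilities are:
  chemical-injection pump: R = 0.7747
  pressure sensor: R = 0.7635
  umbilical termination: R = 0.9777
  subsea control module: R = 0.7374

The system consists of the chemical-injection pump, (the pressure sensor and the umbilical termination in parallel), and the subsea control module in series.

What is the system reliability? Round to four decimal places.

Parallel (pressure sensor and umbilical termination): 1 − (1 − 0.763500)(1 − 0.977700) = 0.994726
Series (chemical-injection pump, [0.994726], and subsea control module): 0.774700 × 0.994726 × 0.737400 = 0.5683

0.5683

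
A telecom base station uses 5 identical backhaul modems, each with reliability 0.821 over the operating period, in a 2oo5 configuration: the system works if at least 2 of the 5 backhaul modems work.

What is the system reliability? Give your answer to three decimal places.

0.996

R = Σ_{i=2}^{5} C(5,i) p^i (1−p)^{5−i} with p = 0.821
C(5,2)·0.821^2·0.179^3 = 0.03866
C(5,3)·0.821^3·0.179^2 = 0.17731
C(5,4)·0.821^4·0.179^1 = 0.40663
C(5,5)·0.821^5·0.179^0 = 0.37301
Sum = 0.996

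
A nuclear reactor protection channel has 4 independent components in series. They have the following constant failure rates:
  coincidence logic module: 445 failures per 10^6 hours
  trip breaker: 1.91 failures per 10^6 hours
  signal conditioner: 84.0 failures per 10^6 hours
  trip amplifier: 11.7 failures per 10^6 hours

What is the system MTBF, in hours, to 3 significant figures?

Series of exponential components: λ_sys = Σ λ_i
λ_sys = 0.000445 + 0.00000191 + 0.0000840 + 0.0000117 = 5.4261e-04 /h
MTBF = 1 / λ_sys = 1840 h

1840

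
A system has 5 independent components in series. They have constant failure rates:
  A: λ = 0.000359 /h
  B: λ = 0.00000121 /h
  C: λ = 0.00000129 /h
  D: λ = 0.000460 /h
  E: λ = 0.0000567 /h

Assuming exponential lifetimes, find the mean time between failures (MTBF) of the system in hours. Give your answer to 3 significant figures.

Series of exponential components: λ_sys = Σ λ_i
λ_sys = 0.000359 + 0.00000121 + 0.00000129 + 0.000460 + 0.0000567 = 8.7820e-04 /h
MTBF = 1 / λ_sys = 1140 h

1140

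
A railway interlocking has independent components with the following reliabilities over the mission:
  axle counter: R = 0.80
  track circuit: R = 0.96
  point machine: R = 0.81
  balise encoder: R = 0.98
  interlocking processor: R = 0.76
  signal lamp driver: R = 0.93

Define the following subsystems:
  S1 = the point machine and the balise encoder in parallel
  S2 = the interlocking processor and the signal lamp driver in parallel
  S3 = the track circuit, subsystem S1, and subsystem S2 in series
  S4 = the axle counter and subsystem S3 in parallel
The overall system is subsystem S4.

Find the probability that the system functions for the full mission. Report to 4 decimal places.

0.9881

Parallel (point machine and balise encoder): 1 − (1 − 0.810000)(1 − 0.980000) = 0.996200
Parallel (interlocking processor and signal lamp driver): 1 − (1 − 0.760000)(1 − 0.930000) = 0.983200
Series (track circuit, [0.996200], and [0.983200]): 0.960000 × 0.996200 × 0.983200 = 0.940285
Parallel (axle counter and [0.940285]): 1 − (1 − 0.800000)(1 − 0.940285) = 0.9881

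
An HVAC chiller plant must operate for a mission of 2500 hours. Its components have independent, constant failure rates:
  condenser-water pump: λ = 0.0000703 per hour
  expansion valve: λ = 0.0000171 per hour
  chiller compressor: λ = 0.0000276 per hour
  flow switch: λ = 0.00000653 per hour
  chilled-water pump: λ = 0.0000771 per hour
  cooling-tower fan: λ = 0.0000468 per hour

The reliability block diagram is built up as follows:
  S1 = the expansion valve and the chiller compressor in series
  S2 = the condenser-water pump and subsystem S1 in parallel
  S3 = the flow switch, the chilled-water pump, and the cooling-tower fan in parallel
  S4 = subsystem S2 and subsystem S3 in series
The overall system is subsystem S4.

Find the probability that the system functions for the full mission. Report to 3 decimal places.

R(condenser-water pump) = exp(−0.0000703 × 2500) = 0.83883
R(expansion valve) = exp(−0.0000171 × 2500) = 0.95815
R(chiller compressor) = exp(−0.0000276 × 2500) = 0.93333
R(flow switch) = exp(−0.00000653 × 2500) = 0.98381
R(chilled-water pump) = exp(−0.0000771 × 2500) = 0.82469
R(cooling-tower fan) = exp(−0.0000468 × 2500) = 0.88959
Series (expansion valve and chiller compressor): 0.95815 × 0.93333 = 0.89427
Parallel (condenser-water pump and [0.89427]): 1 − (1 − 0.83883)(1 − 0.89427) = 0.98296
Parallel (flow switch, chilled-water pump, and cooling-tower fan): 1 − (1 − 0.98381)(1 − 0.82469)(1 − 0.88959) = 0.99969
Series ([0.98296] and [0.99969]): 0.98296 × 0.99969 = 0.983

0.983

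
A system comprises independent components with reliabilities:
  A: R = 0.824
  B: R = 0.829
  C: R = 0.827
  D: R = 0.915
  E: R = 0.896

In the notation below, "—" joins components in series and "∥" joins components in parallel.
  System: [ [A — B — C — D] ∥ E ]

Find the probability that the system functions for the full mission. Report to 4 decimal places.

Series (A, B, C, and D): 0.824000 × 0.829000 × 0.827000 × 0.915000 = 0.516902
Parallel ([0.516902] and E): 1 − (1 − 0.516902)(1 − 0.896000) = 0.9498

0.9498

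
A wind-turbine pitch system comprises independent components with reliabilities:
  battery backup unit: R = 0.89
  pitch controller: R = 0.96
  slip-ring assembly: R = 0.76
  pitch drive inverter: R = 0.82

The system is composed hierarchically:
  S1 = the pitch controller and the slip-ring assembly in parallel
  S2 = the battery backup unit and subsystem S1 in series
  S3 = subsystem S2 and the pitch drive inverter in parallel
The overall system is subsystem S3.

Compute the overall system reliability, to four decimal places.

0.9787

Parallel (pitch controller and slip-ring assembly): 1 − (1 − 0.960000)(1 − 0.760000) = 0.990400
Series (battery backup unit and [0.990400]): 0.890000 × 0.990400 = 0.881456
Parallel ([0.881456] and pitch drive inverter): 1 − (1 − 0.881456)(1 − 0.820000) = 0.9787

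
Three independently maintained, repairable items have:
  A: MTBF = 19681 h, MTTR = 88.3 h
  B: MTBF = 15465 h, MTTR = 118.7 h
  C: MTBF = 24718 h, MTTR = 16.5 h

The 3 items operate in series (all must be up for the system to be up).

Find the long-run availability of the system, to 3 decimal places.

0.987

A(A) = MTBF/(MTBF+MTTR) = 19681/(19681+88.3) = 0.995533
A(B) = MTBF/(MTBF+MTTR) = 15465/(15465+118.7) = 0.992383
A(C) = MTBF/(MTBF+MTTR) = 24718/(24718+16.5) = 0.999333
Series availability: 0.995533 × 0.992383 × 0.999333 = 0.987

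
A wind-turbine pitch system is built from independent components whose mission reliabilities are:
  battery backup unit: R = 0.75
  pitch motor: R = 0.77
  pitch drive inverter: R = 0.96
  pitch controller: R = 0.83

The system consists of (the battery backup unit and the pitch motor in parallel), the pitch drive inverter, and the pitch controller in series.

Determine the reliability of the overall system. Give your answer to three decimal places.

Parallel (battery backup unit and pitch motor): 1 − (1 − 0.75000)(1 − 0.77000) = 0.94250
Series ([0.94250], pitch drive inverter, and pitch controller): 0.94250 × 0.96000 × 0.83000 = 0.751

0.751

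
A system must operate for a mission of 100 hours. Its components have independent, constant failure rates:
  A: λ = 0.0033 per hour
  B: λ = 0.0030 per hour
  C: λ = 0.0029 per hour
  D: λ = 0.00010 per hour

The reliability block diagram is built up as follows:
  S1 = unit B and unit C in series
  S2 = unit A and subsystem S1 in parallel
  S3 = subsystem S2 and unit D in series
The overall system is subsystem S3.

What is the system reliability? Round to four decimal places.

0.8660

R(A) = exp(−0.0033 × 100) = 0.718924
R(B) = exp(−0.0030 × 100) = 0.740818
R(C) = exp(−0.0029 × 100) = 0.748264
R(D) = exp(−0.00010 × 100) = 0.990050
Series (B and C): 0.740818 × 0.748264 = 0.554327
Parallel (A and [0.554327]): 1 − (1 − 0.718924)(1 − 0.554327) = 0.874732
Series ([0.874732] and D): 0.874732 × 0.990050 = 0.8660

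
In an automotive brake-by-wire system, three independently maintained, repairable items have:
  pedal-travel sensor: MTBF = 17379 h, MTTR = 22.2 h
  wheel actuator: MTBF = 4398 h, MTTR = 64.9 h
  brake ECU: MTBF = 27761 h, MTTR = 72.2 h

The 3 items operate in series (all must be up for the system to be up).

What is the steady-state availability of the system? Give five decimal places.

A(pedal-travel sensor) = MTBF/(MTBF+MTTR) = 17379/(17379+22.2) = 0.998724
A(wheel actuator) = MTBF/(MTBF+MTTR) = 4398/(4398+64.9) = 0.985458
A(brake ECU) = MTBF/(MTBF+MTTR) = 27761/(27761+72.2) = 0.997406
Series availability: 0.998724 × 0.985458 × 0.997406 = 0.98165

0.98165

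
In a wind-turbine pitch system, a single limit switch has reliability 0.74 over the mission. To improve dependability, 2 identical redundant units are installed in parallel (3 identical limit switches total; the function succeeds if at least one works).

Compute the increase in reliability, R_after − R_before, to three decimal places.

R_before = 0.74
R_after = 1 − (1 − 0.74)^3 = 0.982
ΔR = 0.982 − 0.74 = 0.242

0.242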